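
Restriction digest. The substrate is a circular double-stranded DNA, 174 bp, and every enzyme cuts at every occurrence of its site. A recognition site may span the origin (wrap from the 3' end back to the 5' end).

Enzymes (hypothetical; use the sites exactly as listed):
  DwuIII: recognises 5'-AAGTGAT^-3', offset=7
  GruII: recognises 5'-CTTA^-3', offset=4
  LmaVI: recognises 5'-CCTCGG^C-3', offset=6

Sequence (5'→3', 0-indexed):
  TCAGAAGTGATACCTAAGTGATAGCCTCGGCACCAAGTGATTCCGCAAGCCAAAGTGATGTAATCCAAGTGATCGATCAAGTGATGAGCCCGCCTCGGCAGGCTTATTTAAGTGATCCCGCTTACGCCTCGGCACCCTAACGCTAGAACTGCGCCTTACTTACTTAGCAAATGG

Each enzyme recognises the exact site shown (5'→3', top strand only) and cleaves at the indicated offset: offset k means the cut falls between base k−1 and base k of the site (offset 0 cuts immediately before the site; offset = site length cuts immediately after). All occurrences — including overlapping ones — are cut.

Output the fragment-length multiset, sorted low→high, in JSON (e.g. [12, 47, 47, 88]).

Scan for sites:
  DwuIII (AAGTGAT, off=7): starts [4, 15, 34, 52, 66, 78, 109] → cuts [11, 22, 41, 59, 73, 85, 116]
  GruII (CTTA, off=4): starts [102, 120, 154, 158, 162] → cuts [106, 124, 158, 162, 166]
  LmaVI (CCTCGGC, off=6): starts [24, 92, 126] → cuts [30, 98, 132]

All cut coordinates (distinct, sorted): [11, 22, 30, 41, 59, 73, 85, 98, 106, 116, 124, 132, 158, 162, 166]

Fragments:
  11→22: 11 bp
  22→30: 8 bp
  30→41: 11 bp
  41→59: 18 bp
  59→73: 14 bp
  73→85: 12 bp
  85→98: 13 bp
  98→106: 8 bp
  106→116: 10 bp
  116→124: 8 bp
  124→132: 8 bp
  132→158: 26 bp
  158→162: 4 bp
  162→166: 4 bp
  166→11 (wrap): 174-166+11 = 19 bp

[4,4,8,8,8,8,10,11,11,12,13,14,18,19,26]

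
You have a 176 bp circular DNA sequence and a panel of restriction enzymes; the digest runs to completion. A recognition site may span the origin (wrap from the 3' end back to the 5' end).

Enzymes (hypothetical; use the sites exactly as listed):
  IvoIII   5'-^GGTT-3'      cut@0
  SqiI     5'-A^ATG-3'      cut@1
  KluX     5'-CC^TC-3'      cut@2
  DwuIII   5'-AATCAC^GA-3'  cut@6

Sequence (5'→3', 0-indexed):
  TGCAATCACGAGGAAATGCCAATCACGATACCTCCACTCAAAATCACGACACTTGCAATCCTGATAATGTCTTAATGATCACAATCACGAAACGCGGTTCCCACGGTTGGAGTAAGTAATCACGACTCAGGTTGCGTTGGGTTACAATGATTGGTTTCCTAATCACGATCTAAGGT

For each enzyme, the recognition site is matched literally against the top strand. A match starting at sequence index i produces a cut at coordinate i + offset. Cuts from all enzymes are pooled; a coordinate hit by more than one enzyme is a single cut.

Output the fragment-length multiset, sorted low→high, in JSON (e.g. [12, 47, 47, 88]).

Scan for sites:
  IvoIII GGTT/0: at [95, 104, 129, 139, 152, 173] ⇒ [95, 104, 129, 139, 152, 173]
  SqiI AATG/1: at [14, 65, 73, 145] ⇒ [15, 66, 74, 146]
  KluX CCTC/2: at [30] ⇒ [32]
  DwuIII AATCACGA/6: at [3, 20, 41, 82, 117, 160] ⇒ [9, 26, 47, 88, 123, 166]

All cut coordinates (distinct, sorted): [9, 15, 26, 32, 47, 66, 74, 88, 95, 104, 123, 129, 139, 146, 152, 166, 173]

Fragment lengths:
  9→15: 6 bp
  15→26: 11 bp
  26→32: 6 bp
  32→47: 15 bp
  47→66: 19 bp
  66→74: 8 bp
  74→88: 14 bp
  88→95: 7 bp
  95→104: 9 bp
  104→123: 19 bp
  123→129: 6 bp
  129→139: 10 bp
  139→146: 7 bp
  146→152: 6 bp
  152→166: 14 bp
  166→173: 7 bp
  173→9 (wrap): 176-173+9 = 12 bp

[6,6,6,6,7,7,7,8,9,10,11,12,14,14,15,19,19]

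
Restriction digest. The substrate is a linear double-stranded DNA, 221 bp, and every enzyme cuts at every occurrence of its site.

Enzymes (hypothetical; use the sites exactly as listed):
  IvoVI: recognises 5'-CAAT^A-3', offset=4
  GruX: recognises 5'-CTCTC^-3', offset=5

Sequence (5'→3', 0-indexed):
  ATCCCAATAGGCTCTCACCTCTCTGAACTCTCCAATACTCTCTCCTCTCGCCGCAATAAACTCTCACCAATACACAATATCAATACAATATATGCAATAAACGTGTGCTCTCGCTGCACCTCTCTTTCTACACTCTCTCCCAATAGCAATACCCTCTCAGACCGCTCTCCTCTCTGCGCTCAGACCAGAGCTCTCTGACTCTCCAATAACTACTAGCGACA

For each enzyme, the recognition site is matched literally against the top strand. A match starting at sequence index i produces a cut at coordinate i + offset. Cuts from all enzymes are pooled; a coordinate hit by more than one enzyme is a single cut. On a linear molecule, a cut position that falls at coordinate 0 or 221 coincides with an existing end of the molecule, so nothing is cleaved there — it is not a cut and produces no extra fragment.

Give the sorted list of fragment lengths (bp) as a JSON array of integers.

[2,2,4,4,5,5,5,5,6,6,6,6,7,7,8,8,8,8,8,8,9,9,11,12,13,14,14,21]

Site scan:
  IvoVI CAATA/4: at [4, 32, 53, 67, 74, 80, 85, 94, 140, 146, 203] ⇒ [8, 36, 57, 71, 78, 84, 89, 98, 144, 150, 207]
  GruX CTCTC/5: at [11, 18, 27, 37, 39, 44, 60, 107, 119, 132, 134, 153, 164, 169, 190, 198] ⇒ [16, 23, 32, 42, 44, 49, 65, 112, 124, 137, 139, 158, 169, 174, 195, 203]

Pooled cuts: [8, 16, 23, 32, 36, 42, 44, 49, 57, 65, 71, 78, 84, 89, 98, 112, 124, 137, 139, 144, 150, 158, 169, 174, 195, 203, 207]

Fragments:
  [0,8): 8 bp
  [8,16): 8 bp
  [16,23): 7 bp
  [23,32): 9 bp
  [32,36): 4 bp
  [36,42): 6 bp
  [42,44): 2 bp
  [44,49): 5 bp
  [49,57): 8 bp
  [57,65): 8 bp
  [65,71): 6 bp
  [71,78): 7 bp
  [78,84): 6 bp
  [84,89): 5 bp
  [89,98): 9 bp
  [98,112): 14 bp
  [112,124): 12 bp
  [124,137): 13 bp
  [137,139): 2 bp
  [139,144): 5 bp
  [144,150): 6 bp
  [150,158): 8 bp
  [158,169): 11 bp
  [169,174): 5 bp
  [174,195): 21 bp
  [195,203): 8 bp
  [203,207): 4 bp
  [207,221): 14 bp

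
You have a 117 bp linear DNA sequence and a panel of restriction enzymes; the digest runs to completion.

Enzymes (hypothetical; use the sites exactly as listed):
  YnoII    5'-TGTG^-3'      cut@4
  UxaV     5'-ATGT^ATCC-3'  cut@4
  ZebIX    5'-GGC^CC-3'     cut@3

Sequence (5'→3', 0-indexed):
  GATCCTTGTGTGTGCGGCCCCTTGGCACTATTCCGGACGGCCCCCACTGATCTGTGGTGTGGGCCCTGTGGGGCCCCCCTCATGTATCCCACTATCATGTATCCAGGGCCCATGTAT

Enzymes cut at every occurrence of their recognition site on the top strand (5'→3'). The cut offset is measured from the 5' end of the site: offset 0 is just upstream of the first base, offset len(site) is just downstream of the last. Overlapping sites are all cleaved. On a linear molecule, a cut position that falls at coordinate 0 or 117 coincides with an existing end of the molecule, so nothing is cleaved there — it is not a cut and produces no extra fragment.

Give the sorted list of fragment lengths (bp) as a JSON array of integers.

Scan for sites:
  YnoII TGTG/4: at [6, 8, 10, 52, 57, 66] ⇒ [10, 12, 14, 56, 61, 70]
  UxaV ATGTATCC/4: at [81, 96] ⇒ [85, 100]
  ZebIX GGCCC/3: at [15, 38, 61, 71, 106] ⇒ [18, 41, 64, 74, 109]

Pooled cuts: [10, 12, 14, 18, 41, 56, 61, 64, 70, 74, 85, 100, 109]

Fragments:
  [0,10): 10 bp
  [10,12): 2 bp
  [12,14): 2 bp
  [14,18): 4 bp
  [18,41): 23 bp
  [41,56): 15 bp
  [56,61): 5 bp
  [61,64): 3 bp
  [64,70): 6 bp
  [70,74): 4 bp
  [74,85): 11 bp
  [85,100): 15 bp
  [100,109): 9 bp
  [109,117): 8 bp

[2,2,3,4,4,5,6,8,9,10,11,15,15,23]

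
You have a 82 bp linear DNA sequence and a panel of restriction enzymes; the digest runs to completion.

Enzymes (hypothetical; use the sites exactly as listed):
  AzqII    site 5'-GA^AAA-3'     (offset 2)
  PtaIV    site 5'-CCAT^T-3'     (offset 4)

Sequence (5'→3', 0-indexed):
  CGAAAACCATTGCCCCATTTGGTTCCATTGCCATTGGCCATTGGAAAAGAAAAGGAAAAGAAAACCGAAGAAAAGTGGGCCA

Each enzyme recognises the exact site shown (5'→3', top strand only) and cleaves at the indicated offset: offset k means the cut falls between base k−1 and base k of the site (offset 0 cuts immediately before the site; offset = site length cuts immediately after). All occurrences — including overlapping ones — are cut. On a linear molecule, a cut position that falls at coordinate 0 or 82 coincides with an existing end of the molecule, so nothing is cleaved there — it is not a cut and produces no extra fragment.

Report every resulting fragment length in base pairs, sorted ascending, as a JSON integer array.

Scan for sites:
  AzqII GAAAA/2: at [1, 43, 48, 54, 59, 69] ⇒ [3, 45, 50, 56, 61, 71]
  PtaIV CCATT/4: at [6, 14, 24, 30, 37] ⇒ [10, 18, 28, 34, 41]

All cut coordinates (distinct, sorted): [3, 10, 18, 28, 34, 41, 45, 50, 56, 61, 71]

Fragment lengths:
  [0,3): 3 bp
  [3,10): 7 bp
  [10,18): 8 bp
  [18,28): 10 bp
  [28,34): 6 bp
  [34,41): 7 bp
  [41,45): 4 bp
  [45,50): 5 bp
  [50,56): 6 bp
  [56,61): 5 bp
  [61,71): 10 bp
  [71,82): 11 bp

[3,4,5,5,6,6,7,7,8,10,10,11]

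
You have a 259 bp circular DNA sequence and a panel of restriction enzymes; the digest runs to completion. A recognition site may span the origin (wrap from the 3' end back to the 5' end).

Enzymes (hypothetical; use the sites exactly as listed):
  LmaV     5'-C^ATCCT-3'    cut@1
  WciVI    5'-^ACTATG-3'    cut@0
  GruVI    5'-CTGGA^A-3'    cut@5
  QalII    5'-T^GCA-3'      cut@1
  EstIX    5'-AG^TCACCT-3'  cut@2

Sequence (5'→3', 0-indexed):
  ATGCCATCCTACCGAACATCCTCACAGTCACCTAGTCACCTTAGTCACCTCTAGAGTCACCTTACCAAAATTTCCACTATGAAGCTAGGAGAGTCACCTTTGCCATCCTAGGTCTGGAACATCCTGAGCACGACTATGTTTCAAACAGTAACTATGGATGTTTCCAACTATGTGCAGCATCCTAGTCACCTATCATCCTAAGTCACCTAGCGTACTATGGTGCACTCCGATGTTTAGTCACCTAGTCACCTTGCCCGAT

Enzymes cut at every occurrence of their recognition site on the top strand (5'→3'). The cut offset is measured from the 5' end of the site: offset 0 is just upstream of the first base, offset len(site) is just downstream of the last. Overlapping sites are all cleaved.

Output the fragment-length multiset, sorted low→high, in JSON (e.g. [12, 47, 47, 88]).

Per-enzyme occurrences:
  LmaV (CATCCT, off=1): starts [4, 16, 103, 119, 177, 193] → cuts [5, 17, 104, 120, 178, 194]
  WciVI (ACTATG, off=0): starts [75, 132, 150, 166, 213] → cuts [75, 132, 150, 166, 213]
  GruVI (CTGGAA, off=5): starts [113] → cuts [118]
  QalII (TGCA, off=1): starts [172, 220] → cuts [173, 221]
  EstIX (AGTCACCT, off=2): starts [25, 33, 42, 54, 91, 183, 200, 235, 243] → cuts [27, 35, 44, 56, 93, 185, 202, 237, 245]

All cut coordinates (distinct, sorted): [5, 17, 27, 35, 44, 56, 75, 93, 104, 118, 120, 132, 150, 166, 173, 178, 185, 194, 202, 213, 221, 237, 245]

Fragment lengths:
  5→17: 12 bp
  17→27: 10 bp
  27→35: 8 bp
  35→44: 9 bp
  44→56: 12 bp
  56→75: 19 bp
  75→93: 18 bp
  93→104: 11 bp
  104→118: 14 bp
  118→120: 2 bp
  120→132: 12 bp
  132→150: 18 bp
  150→166: 16 bp
  166→173: 7 bp
  173→178: 5 bp
  178→185: 7 bp
  185→194: 9 bp
  194→202: 8 bp
  202→213: 11 bp
  213→221: 8 bp
  221→237: 16 bp
  237→245: 8 bp
  245→5 (wrap): 259-245+5 = 19 bp

[2,5,7,7,8,8,8,8,9,9,10,11,11,12,12,12,14,16,16,18,18,19,19]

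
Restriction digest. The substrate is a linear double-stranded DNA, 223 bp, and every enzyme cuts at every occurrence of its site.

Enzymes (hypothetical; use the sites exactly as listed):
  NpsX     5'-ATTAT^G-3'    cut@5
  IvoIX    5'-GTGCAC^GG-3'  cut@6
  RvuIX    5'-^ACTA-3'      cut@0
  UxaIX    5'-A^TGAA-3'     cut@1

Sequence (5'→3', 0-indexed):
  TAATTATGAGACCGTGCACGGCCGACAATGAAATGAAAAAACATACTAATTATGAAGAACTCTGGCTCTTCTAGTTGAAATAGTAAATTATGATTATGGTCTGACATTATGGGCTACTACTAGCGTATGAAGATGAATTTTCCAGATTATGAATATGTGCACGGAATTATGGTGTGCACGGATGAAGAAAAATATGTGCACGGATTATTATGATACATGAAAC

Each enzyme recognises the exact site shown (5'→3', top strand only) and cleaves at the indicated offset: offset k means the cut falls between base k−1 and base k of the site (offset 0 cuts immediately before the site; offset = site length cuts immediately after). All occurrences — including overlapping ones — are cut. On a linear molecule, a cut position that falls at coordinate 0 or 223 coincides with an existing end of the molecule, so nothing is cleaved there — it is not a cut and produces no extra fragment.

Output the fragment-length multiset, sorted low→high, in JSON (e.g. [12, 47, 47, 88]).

Site scan:
  NpsX ATTATG/5: at [2, 48, 86, 92, 105, 145, 165, 206] ⇒ [7, 53, 91, 97, 110, 150, 170, 211]
  IvoIX GTGCACGG/6: at [13, 156, 173, 195] ⇒ [19, 162, 179, 201]
  RvuIX ACTA/0: at [44, 115, 118] ⇒ [44, 115, 118]
  UxaIX ATGAA/1: at [27, 32, 51, 126, 132, 148, 181, 216] ⇒ [28, 33, 52, 127, 133, 149, 182, 217]

Pooled cuts: [7, 19, 28, 33, 44, 52, 53, 91, 97, 110, 115, 118, 127, 133, 149, 150, 162, 170, 179, 182, 201, 211, 217]

Fragments:
  [0,7): 7 bp
  [7,19): 12 bp
  [19,28): 9 bp
  [28,33): 5 bp
  [33,44): 11 bp
  [44,52): 8 bp
  [52,53): 1 bp
  [53,91): 38 bp
  [91,97): 6 bp
  [97,110): 13 bp
  [110,115): 5 bp
  [115,118): 3 bp
  [118,127): 9 bp
  [127,133): 6 bp
  [133,149): 16 bp
  [149,150): 1 bp
  [150,162): 12 bp
  [162,170): 8 bp
  [170,179): 9 bp
  [179,182): 3 bp
  [182,201): 19 bp
  [201,211): 10 bp
  [211,217): 6 bp
  [217,223): 6 bp

[1,1,3,3,5,5,6,6,6,6,7,8,8,9,9,9,10,11,12,12,13,16,19,38]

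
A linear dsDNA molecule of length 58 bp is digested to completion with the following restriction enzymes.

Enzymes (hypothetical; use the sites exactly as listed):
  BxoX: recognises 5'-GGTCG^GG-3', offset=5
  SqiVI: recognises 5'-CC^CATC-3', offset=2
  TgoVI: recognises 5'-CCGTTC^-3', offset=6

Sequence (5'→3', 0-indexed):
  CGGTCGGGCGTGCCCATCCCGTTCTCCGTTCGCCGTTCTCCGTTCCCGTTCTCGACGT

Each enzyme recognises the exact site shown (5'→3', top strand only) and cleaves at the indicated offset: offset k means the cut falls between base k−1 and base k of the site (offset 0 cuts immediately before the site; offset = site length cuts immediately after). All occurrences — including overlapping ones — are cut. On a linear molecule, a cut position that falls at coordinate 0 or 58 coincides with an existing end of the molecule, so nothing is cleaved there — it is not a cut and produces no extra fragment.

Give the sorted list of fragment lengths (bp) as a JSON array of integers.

[6,6,7,7,7,7,8,10]

Scan for sites:
  BxoX (GGTCGGG, off=5): starts [1] → cuts [6]
  SqiVI (CCCATC, off=2): starts [12] → cuts [14]
  TgoVI (CCGTTC, off=6): starts [18, 25, 32, 39, 45] → cuts [24, 31, 38, 45, 51]

All cut coordinates (distinct, sorted): [6, 14, 24, 31, 38, 45, 51]

Fragments:
  [0,6): 6 bp
  [6,14): 8 bp
  [14,24): 10 bp
  [24,31): 7 bp
  [31,38): 7 bp
  [38,45): 7 bp
  [45,51): 6 bp
  [51,58): 7 bp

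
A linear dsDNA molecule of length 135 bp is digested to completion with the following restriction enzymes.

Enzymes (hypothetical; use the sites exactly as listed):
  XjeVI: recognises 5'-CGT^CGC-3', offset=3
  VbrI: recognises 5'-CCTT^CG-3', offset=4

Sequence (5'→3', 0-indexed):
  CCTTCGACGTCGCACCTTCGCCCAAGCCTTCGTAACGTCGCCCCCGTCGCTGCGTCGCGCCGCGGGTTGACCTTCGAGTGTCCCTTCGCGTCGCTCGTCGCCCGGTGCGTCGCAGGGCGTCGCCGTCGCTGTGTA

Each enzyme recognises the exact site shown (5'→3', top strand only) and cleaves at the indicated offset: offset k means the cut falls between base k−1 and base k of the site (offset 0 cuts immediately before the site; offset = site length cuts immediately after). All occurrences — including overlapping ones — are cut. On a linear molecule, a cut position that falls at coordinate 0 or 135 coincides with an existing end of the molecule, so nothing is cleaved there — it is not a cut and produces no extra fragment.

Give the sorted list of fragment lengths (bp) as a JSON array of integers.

Scan for sites:
  XjeVI (CGTCGC, off=3): starts [7, 35, 44, 52, 88, 95, 107, 117, 123] → cuts [10, 38, 47, 55, 91, 98, 110, 120, 126]
  VbrI (CCTTCG, off=4): starts [0, 14, 26, 70, 82] → cuts [4, 18, 30, 74, 86]

Pooled cuts: [4, 10, 18, 30, 38, 47, 55, 74, 86, 91, 98, 110, 120, 126]

Fragments:
  [0,4): 4 bp
  [4,10): 6 bp
  [10,18): 8 bp
  [18,30): 12 bp
  [30,38): 8 bp
  [38,47): 9 bp
  [47,55): 8 bp
  [55,74): 19 bp
  [74,86): 12 bp
  [86,91): 5 bp
  [91,98): 7 bp
  [98,110): 12 bp
  [110,120): 10 bp
  [120,126): 6 bp
  [126,135): 9 bp

[4,5,6,6,7,8,8,8,9,9,10,12,12,12,19]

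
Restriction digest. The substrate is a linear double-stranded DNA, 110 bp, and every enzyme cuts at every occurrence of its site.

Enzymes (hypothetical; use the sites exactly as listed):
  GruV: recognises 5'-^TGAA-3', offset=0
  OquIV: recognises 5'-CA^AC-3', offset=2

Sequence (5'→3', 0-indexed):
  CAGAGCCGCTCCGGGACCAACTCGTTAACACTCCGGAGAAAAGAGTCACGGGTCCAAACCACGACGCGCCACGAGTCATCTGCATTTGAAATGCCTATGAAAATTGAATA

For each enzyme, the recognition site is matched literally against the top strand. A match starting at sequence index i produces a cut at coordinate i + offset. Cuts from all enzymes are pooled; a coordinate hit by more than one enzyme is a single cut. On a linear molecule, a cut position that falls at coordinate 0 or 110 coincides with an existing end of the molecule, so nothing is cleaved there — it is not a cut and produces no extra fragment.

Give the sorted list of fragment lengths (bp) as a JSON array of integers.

Per-enzyme occurrences:
  GruV (TGAA, off=0): starts [86, 97, 104] → cuts [86, 97, 104]
  OquIV (CAAC, off=2): starts [17] → cuts [19]

All cut coordinates (distinct, sorted): [19, 86, 97, 104]

Fragments:
  [0,19): 19 bp
  [19,86): 67 bp
  [86,97): 11 bp
  [97,104): 7 bp
  [104,110): 6 bp

[6,7,11,19,67]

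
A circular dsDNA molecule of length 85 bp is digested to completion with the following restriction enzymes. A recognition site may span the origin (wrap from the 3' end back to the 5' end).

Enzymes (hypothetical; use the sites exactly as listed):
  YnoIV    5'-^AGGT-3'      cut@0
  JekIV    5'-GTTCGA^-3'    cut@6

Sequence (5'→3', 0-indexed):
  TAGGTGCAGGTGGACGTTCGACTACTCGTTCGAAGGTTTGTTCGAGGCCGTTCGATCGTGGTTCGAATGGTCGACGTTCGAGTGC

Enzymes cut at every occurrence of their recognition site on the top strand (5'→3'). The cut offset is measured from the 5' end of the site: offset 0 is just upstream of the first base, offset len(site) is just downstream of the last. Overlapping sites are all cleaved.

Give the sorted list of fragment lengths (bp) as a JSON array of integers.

Scan for sites:
  YnoIV AGGT/0: at [1, 7, 33] ⇒ [1, 7, 33]
  JekIV GTTCGA/6: at [15, 27, 39, 49, 60, 75] ⇒ [21, 33, 45, 55, 66, 81]

Pooled cuts: [1, 7, 21, 33, 45, 55, 66, 81]

Fragment lengths:
  1→7: 6 bp
  7→21: 14 bp
  21→33: 12 bp
  33→45: 12 bp
  45→55: 10 bp
  55→66: 11 bp
  66→81: 15 bp
  81→1 (wrap): 85-81+1 = 5 bp

[5,6,10,11,12,12,14,15]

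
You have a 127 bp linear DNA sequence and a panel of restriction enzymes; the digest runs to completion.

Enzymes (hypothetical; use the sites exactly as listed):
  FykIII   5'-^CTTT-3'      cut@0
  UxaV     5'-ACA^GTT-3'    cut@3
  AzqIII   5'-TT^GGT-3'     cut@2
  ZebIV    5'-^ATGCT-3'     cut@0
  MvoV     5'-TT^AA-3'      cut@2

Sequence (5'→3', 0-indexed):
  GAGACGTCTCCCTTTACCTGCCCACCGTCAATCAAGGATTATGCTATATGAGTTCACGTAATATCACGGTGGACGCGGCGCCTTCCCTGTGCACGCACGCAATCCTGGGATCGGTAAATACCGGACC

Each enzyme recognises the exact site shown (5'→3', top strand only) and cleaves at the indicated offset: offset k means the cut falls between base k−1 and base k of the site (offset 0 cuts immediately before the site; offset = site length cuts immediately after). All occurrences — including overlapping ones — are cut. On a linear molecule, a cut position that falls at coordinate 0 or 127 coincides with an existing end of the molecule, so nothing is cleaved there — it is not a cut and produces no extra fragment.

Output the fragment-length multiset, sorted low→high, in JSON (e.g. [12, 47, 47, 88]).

[11,29,87]

Site scan:
  FykIII CTTT/0: at [11] ⇒ [11]
  UxaV (ACAGTT, off=3): no sites
  AzqIII (TTGGT, off=2): no sites
  ZebIV ATGCT/0: at [40] ⇒ [40]
  MvoV (TTAA, off=2): no sites

Pooled cuts: [11, 40]

Fragments:
  [0,11): 11 bp
  [11,40): 29 bp
  [40,127): 87 bp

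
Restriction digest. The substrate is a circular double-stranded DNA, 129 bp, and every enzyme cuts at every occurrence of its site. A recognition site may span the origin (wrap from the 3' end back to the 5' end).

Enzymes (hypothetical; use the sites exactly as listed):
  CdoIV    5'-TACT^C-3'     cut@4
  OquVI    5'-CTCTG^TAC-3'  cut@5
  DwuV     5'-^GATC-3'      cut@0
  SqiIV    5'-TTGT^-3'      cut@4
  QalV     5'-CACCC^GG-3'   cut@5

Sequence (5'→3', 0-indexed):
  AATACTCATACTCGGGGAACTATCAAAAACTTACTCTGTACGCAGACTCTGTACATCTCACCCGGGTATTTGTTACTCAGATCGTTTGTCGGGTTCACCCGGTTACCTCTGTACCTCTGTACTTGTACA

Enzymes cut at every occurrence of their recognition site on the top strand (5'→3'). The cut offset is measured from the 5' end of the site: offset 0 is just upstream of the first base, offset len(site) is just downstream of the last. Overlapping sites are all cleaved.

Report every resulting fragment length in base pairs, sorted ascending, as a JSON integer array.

Scan for sites:
  CdoIV (TACTC, off=4): starts [2, 8, 31, 73] → cuts [6, 12, 35, 77]
  OquVI (CTCTGTAC, off=5): starts [33, 46, 106, 114] → cuts [38, 51, 111, 119]
  DwuV (GATC, off=0): starts [79] → cuts [79]
  SqiIV (TTGT, off=4): starts [69, 85, 122] → cuts [73, 89, 126]
  QalV (CACCCGG, off=5): starts [58, 95] → cuts [63, 100]

Pooled cuts: [6, 12, 35, 38, 51, 63, 73, 77, 79, 89, 100, 111, 119, 126]

Fragment lengths:
  6→12: 6 bp
  12→35: 23 bp
  35→38: 3 bp
  38→51: 13 bp
  51→63: 12 bp
  63→73: 10 bp
  73→77: 4 bp
  77→79: 2 bp
  79→89: 10 bp
  89→100: 11 bp
  100→111: 11 bp
  111→119: 8 bp
  119→126: 7 bp
  126→6 (wrap): 129-126+6 = 9 bp

[2,3,4,6,7,8,9,10,10,11,11,12,13,23]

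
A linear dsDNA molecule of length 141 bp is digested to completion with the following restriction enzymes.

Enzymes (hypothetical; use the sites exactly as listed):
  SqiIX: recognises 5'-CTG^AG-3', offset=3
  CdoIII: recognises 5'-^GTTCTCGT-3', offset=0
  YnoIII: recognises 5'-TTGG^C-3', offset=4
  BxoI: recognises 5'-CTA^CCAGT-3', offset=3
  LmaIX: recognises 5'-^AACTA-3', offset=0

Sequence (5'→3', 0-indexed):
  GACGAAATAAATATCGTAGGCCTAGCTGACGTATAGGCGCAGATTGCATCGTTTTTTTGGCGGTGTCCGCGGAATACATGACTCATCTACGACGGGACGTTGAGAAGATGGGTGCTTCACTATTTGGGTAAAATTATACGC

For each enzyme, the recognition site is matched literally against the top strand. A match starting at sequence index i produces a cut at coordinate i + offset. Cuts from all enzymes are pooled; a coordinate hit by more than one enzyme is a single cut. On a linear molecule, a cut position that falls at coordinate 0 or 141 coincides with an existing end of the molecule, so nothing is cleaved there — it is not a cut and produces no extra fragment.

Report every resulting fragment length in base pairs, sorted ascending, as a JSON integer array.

[60,81]

Site scan:
  SqiIX (CTGAG, off=3): no sites
  CdoIII (GTTCTCGT, off=0): no sites
  YnoIII (TTGGC, off=4): starts [56] → cuts [60]
  BxoI (CTACCAGT, off=3): no sites
  LmaIX (AACTA, off=0): no sites

All cut coordinates (distinct, sorted): [60]

Fragments:
  [0,60): 60 bp
  [60,141): 81 bp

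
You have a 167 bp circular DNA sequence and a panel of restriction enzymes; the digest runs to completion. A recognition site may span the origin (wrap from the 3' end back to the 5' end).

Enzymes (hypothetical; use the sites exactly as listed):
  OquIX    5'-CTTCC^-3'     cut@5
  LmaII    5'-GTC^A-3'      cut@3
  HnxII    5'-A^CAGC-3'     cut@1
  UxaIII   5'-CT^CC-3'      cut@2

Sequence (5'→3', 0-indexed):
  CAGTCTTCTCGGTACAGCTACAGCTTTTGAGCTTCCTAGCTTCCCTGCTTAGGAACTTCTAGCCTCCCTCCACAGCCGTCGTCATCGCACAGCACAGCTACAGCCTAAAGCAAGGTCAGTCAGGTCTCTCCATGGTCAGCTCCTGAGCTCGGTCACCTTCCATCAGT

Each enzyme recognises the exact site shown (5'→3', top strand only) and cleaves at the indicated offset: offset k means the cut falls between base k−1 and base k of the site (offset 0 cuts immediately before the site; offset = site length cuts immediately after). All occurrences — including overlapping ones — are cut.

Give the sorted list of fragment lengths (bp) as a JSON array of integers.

[3,4,4,4,5,6,6,6,7,7,8,8,8,11,13,13,16,17,21]

Per-enzyme occurrences:
  OquIX CTTCC/5: at [31, 39, 156] ⇒ [36, 44, 161]
  LmaII GTCA/3: at [80, 114, 118, 134, 151, 165] ⇒ [1, 83, 117, 121, 137, 154]
  HnxII ACAGC/1: at [13, 19, 71, 88, 93, 99] ⇒ [14, 20, 72, 89, 94, 100]
  UxaIII CTCC/2: at [63, 67, 127, 139] ⇒ [65, 69, 129, 141]

All cut coordinates (distinct, sorted): [1, 14, 20, 36, 44, 65, 69, 72, 83, 89, 94, 100, 117, 121, 129, 137, 141, 154, 161]

Fragments:
  1→14: 13 bp
  14→20: 6 bp
  20→36: 16 bp
  36→44: 8 bp
  44→65: 21 bp
  65→69: 4 bp
  69→72: 3 bp
  72→83: 11 bp
  83→89: 6 bp
  89→94: 5 bp
  94→100: 6 bp
  100→117: 17 bp
  117→121: 4 bp
  121→129: 8 bp
  129→137: 8 bp
  137→141: 4 bp
  141→154: 13 bp
  154→161: 7 bp
  161→1 (wrap): 167-161+1 = 7 bp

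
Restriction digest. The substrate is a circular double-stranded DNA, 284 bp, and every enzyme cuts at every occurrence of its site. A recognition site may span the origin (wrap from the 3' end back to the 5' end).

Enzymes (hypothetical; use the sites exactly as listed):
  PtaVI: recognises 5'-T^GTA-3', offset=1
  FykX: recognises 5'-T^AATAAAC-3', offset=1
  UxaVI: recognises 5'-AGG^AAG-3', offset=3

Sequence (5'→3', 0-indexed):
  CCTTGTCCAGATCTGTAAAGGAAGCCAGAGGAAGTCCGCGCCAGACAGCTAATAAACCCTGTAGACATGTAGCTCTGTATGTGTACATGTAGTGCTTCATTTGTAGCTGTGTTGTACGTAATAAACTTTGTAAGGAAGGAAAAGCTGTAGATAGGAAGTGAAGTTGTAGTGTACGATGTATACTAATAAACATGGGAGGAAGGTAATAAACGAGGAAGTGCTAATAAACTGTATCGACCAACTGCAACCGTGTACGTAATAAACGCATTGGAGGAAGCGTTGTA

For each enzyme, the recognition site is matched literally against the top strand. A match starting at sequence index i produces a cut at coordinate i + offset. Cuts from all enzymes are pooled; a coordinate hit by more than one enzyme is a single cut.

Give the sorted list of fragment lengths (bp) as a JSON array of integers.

Scan for sites:
  PtaVI TGTA/1: at [13, 59, 67, 75, 81, 87, 101, 112, 128, 145, 164, 169, 176, 229, 250, 280] ⇒ [14, 60, 68, 76, 82, 88, 102, 113, 129, 146, 165, 170, 177, 230, 251, 281]
  FykX TAATAAAC/1: at [49, 118, 183, 203, 221, 256] ⇒ [50, 119, 184, 204, 222, 257]
  UxaVI AGGAAG/3: at [18, 28, 132, 152, 196, 212, 271] ⇒ [21, 31, 135, 155, 199, 215, 274]

Pooled cuts: [14, 21, 31, 50, 60, 68, 76, 82, 88, 102, 113, 119, 129, 135, 146, 155, 165, 170, 177, 184, 199, 204, 215, 222, 230, 251, 257, 274, 281]

Fragment lengths:
  14→21: 7 bp
  21→31: 10 bp
  31→50: 19 bp
  50→60: 10 bp
  60→68: 8 bp
  68→76: 8 bp
  76→82: 6 bp
  82→88: 6 bp
  88→102: 14 bp
  102→113: 11 bp
  113→119: 6 bp
  119→129: 10 bp
  129→135: 6 bp
  135→146: 11 bp
  146→155: 9 bp
  155→165: 10 bp
  165→170: 5 bp
  170→177: 7 bp
  177→184: 7 bp
  184→199: 15 bp
  199→204: 5 bp
  204→215: 11 bp
  215→222: 7 bp
  222→230: 8 bp
  230→251: 21 bp
  251→257: 6 bp
  257→274: 17 bp
  274→281: 7 bp
  281→14 (wrap): 284-281+14 = 17 bp

[5,5,6,6,6,6,6,7,7,7,7,7,8,8,8,9,10,10,10,10,11,11,11,14,15,17,17,19,21]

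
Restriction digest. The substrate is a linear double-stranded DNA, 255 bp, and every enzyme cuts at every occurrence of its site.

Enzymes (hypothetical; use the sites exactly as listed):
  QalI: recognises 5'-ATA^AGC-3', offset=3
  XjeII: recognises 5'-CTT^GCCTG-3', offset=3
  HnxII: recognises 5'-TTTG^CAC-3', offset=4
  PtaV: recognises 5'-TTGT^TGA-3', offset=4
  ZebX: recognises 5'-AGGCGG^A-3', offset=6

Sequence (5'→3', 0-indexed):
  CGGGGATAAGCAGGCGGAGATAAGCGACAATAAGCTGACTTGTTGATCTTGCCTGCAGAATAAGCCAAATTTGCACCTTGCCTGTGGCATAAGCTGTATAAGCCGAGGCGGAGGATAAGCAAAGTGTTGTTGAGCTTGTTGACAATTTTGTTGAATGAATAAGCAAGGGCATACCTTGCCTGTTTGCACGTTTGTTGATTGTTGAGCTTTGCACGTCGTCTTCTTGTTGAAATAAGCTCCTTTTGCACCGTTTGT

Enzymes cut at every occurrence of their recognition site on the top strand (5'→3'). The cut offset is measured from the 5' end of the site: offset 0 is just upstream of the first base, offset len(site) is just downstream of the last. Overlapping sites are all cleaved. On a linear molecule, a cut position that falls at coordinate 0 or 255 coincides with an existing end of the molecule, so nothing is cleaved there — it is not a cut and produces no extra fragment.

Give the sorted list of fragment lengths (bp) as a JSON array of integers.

Scan for sites:
  QalI (ATAAGC, off=3): starts [5, 19, 29, 59, 88, 97, 114, 158, 231] → cuts [8, 22, 32, 62, 91, 100, 117, 161, 234]
  XjeII (CTTGCCTG, off=3): starts [47, 76, 174] → cuts [50, 79, 177]
  HnxII (TTTGCAC, off=4): starts [69, 182, 207, 241] → cuts [73, 186, 211, 245]
  PtaV (TTGTTGA, off=4): starts [39, 126, 135, 147, 191, 198, 223] → cuts [43, 130, 139, 151, 195, 202, 227]
  ZebX (AGGCGGA, off=6): starts [11, 105] → cuts [17, 111]

All cut coordinates (distinct, sorted): [8, 17, 22, 32, 43, 50, 62, 73, 79, 91, 100, 111, 117, 130, 139, 151, 161, 177, 186, 195, 202, 211, 227, 234, 245]

Fragments:
  [0,8): 8 bp
  [8,17): 9 bp
  [17,22): 5 bp
  [22,32): 10 bp
  [32,43): 11 bp
  [43,50): 7 bp
  [50,62): 12 bp
  [62,73): 11 bp
  [73,79): 6 bp
  [79,91): 12 bp
  [91,100): 9 bp
  [100,111): 11 bp
  [111,117): 6 bp
  [117,130): 13 bp
  [130,139): 9 bp
  [139,151): 12 bp
  [151,161): 10 bp
  [161,177): 16 bp
  [177,186): 9 bp
  [186,195): 9 bp
  [195,202): 7 bp
  [202,211): 9 bp
  [211,227): 16 bp
  [227,234): 7 bp
  [234,245): 11 bp
  [245,255): 10 bp

[5,6,6,7,7,7,8,9,9,9,9,9,9,10,10,10,11,11,11,11,12,12,12,13,16,16]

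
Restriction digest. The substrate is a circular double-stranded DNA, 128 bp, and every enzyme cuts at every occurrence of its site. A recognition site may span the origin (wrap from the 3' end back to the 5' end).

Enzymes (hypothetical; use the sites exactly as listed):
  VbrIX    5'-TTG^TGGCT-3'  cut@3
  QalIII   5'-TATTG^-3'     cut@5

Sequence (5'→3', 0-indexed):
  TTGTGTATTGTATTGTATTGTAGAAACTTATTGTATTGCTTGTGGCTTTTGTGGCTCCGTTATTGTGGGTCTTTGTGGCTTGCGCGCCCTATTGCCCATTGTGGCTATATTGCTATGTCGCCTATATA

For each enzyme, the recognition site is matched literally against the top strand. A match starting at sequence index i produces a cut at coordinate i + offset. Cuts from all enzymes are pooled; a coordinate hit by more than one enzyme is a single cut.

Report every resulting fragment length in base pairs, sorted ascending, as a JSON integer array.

[4,5,5,5,7,7,9,10,11,13,14,19,19]

Per-enzyme occurrences:
  VbrIX TTGTGGCT/3: at [39, 48, 72, 98] ⇒ [42, 51, 75, 101]
  QalIII TATTG/5: at [5, 10, 15, 28, 33, 60, 89, 107, 126] ⇒ [3, 10, 15, 20, 33, 38, 65, 94, 112]

Pooled cuts: [3, 10, 15, 20, 33, 38, 42, 51, 65, 75, 94, 101, 112]

Fragments:
  3→10: 7 bp
  10→15: 5 bp
  15→20: 5 bp
  20→33: 13 bp
  33→38: 5 bp
  38→42: 4 bp
  42→51: 9 bp
  51→65: 14 bp
  65→75: 10 bp
  75→94: 19 bp
  94→101: 7 bp
  101→112: 11 bp
  112→3 (wrap): 128-112+3 = 19 bp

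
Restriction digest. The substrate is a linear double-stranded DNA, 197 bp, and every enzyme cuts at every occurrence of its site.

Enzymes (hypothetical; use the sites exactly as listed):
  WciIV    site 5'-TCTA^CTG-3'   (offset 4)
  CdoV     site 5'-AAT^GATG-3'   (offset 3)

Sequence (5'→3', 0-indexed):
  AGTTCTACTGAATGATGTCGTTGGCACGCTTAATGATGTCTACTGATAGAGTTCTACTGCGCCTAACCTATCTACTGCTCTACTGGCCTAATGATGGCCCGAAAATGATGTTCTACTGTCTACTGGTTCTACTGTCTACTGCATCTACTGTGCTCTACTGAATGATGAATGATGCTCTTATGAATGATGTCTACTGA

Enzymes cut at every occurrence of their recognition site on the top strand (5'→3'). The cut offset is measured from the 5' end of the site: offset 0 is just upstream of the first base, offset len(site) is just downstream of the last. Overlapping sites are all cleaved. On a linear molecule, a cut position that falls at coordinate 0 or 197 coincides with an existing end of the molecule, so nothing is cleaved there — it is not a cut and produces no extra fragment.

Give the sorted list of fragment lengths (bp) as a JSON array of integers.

[4,6,6,7,7,7,7,8,8,8,9,9,9,10,10,14,14,15,18,21]

Scan for sites:
  WciIV (TCTACTG, off=4): starts [3, 38, 52, 70, 78, 111, 118, 127, 134, 143, 153, 189] → cuts [7, 42, 56, 74, 82, 115, 122, 131, 138, 147, 157, 193]
  CdoV (AATGATG, off=3): starts [10, 31, 89, 103, 160, 167, 182] → cuts [13, 34, 92, 106, 163, 170, 185]

All cut coordinates (distinct, sorted): [7, 13, 34, 42, 56, 74, 82, 92, 106, 115, 122, 131, 138, 147, 157, 163, 170, 185, 193]

Fragments:
  [0,7): 7 bp
  [7,13): 6 bp
  [13,34): 21 bp
  [34,42): 8 bp
  [42,56): 14 bp
  [56,74): 18 bp
  [74,82): 8 bp
  [82,92): 10 bp
  [92,106): 14 bp
  [106,115): 9 bp
  [115,122): 7 bp
  [122,131): 9 bp
  [131,138): 7 bp
  [138,147): 9 bp
  [147,157): 10 bp
  [157,163): 6 bp
  [163,170): 7 bp
  [170,185): 15 bp
  [185,193): 8 bp
  [193,197): 4 bp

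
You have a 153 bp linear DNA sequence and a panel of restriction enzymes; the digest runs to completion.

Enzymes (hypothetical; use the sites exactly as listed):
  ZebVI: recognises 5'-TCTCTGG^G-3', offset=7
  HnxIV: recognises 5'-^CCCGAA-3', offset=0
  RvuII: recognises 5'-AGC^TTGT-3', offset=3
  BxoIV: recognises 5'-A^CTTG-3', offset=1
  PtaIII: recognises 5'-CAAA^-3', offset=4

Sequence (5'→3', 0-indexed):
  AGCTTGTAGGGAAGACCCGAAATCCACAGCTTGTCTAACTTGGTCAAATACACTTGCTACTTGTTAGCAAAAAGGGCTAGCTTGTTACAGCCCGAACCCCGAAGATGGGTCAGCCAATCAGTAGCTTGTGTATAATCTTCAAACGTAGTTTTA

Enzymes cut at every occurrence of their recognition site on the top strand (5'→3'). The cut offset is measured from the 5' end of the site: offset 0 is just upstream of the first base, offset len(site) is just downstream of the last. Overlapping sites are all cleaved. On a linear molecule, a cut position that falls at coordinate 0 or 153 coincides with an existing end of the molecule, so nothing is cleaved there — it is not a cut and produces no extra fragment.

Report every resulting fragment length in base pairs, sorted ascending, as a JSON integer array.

[3,4,7,7,8,9,10,10,10,12,12,15,18,28]

Scan for sites:
  ZebVI (TCTCTGGG, off=7): no sites
  HnxIV CCCGAA/0: at [15, 90, 97] ⇒ [15, 90, 97]
  RvuII AGCTTGT/3: at [0, 27, 78, 122] ⇒ [3, 30, 81, 125]
  BxoIV ACTTG/1: at [37, 51, 58] ⇒ [38, 52, 59]
  PtaIII CAAA/4: at [44, 67, 139] ⇒ [48, 71, 143]

Pooled cuts: [3, 15, 30, 38, 48, 52, 59, 71, 81, 90, 97, 125, 143]

Fragment lengths:
  [0,3): 3 bp
  [3,15): 12 bp
  [15,30): 15 bp
  [30,38): 8 bp
  [38,48): 10 bp
  [48,52): 4 bp
  [52,59): 7 bp
  [59,71): 12 bp
  [71,81): 10 bp
  [81,90): 9 bp
  [90,97): 7 bp
  [97,125): 28 bp
  [125,143): 18 bp
  [143,153): 10 bp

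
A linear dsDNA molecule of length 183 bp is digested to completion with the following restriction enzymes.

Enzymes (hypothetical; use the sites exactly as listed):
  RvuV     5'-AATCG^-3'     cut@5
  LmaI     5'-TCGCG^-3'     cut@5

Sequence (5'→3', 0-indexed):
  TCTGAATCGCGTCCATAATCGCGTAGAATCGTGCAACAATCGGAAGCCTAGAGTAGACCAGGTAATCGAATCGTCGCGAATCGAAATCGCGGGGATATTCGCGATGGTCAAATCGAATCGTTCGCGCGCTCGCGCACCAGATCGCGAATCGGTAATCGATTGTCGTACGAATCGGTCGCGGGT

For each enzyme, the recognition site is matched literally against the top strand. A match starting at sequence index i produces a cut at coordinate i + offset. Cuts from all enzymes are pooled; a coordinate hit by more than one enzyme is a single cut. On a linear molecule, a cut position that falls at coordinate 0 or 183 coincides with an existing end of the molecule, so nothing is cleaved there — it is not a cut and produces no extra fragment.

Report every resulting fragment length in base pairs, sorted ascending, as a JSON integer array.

Site scan:
  RvuV AATCG/5: at [4, 16, 26, 37, 63, 68, 78, 84, 110, 115, 146, 153, 169] ⇒ [9, 21, 31, 42, 68, 73, 83, 89, 115, 120, 151, 158, 174]
  LmaI TCGCG/5: at [6, 18, 73, 86, 98, 121, 129, 141, 175] ⇒ [11, 23, 78, 91, 103, 126, 134, 146, 180]

All cut coordinates (distinct, sorted): [9, 11, 21, 23, 31, 42, 68, 73, 78, 83, 89, 91, 103, 115, 120, 126, 134, 146, 151, 158, 174, 180]

Fragment lengths:
  [0,9): 9 bp
  [9,11): 2 bp
  [11,21): 10 bp
  [21,23): 2 bp
  [23,31): 8 bp
  [31,42): 11 bp
  [42,68): 26 bp
  [68,73): 5 bp
  [73,78): 5 bp
  [78,83): 5 bp
  [83,89): 6 bp
  [89,91): 2 bp
  [91,103): 12 bp
  [103,115): 12 bp
  [115,120): 5 bp
  [120,126): 6 bp
  [126,134): 8 bp
  [134,146): 12 bp
  [146,151): 5 bp
  [151,158): 7 bp
  [158,174): 16 bp
  [174,180): 6 bp
  [180,183): 3 bp

[2,2,2,3,5,5,5,5,5,6,6,6,7,8,8,9,10,11,12,12,12,16,26]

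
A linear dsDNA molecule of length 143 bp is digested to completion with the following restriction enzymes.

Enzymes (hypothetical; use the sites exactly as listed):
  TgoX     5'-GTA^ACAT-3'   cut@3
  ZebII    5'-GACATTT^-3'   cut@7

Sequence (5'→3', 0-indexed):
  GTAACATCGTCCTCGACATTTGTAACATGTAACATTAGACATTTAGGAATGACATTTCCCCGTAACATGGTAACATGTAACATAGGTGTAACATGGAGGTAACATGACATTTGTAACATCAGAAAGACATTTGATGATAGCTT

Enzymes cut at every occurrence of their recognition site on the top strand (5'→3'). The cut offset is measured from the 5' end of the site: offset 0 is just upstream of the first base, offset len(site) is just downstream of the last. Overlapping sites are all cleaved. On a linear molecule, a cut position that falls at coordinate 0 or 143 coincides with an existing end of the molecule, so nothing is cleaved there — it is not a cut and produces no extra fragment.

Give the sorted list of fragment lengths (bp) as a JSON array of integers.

[3,3,3,7,7,7,8,11,11,11,11,13,13,17,18]

Site scan:
  TgoX GTAACAT/3: at [0, 21, 28, 61, 69, 76, 87, 98, 112] ⇒ [3, 24, 31, 64, 72, 79, 90, 101, 115]
  ZebII GACATTT/7: at [14, 37, 50, 105, 125] ⇒ [21, 44, 57, 112, 132]

All cut coordinates (distinct, sorted): [3, 21, 24, 31, 44, 57, 64, 72, 79, 90, 101, 112, 115, 132]

Fragment lengths:
  [0,3): 3 bp
  [3,21): 18 bp
  [21,24): 3 bp
  [24,31): 7 bp
  [31,44): 13 bp
  [44,57): 13 bp
  [57,64): 7 bp
  [64,72): 8 bp
  [72,79): 7 bp
  [79,90): 11 bp
  [90,101): 11 bp
  [101,112): 11 bp
  [112,115): 3 bp
  [115,132): 17 bp
  [132,143): 11 bp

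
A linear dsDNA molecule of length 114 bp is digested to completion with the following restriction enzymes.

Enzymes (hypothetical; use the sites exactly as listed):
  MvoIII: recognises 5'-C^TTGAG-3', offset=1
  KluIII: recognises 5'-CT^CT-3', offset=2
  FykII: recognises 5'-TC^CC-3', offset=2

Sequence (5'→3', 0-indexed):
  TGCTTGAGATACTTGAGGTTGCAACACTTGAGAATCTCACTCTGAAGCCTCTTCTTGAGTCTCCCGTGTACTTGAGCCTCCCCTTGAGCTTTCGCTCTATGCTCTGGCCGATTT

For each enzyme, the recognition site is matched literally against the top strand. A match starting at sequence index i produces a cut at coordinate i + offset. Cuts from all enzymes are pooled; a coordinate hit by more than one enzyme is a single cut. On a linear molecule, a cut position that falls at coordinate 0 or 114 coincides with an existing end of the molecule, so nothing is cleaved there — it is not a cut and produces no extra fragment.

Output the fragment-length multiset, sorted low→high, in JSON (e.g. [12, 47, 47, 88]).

Scan for sites:
  MvoIII (CTTGAG, off=1): starts [2, 11, 26, 53, 70, 82] → cuts [3, 12, 27, 54, 71, 83]
  KluIII (CTCT, off=2): starts [39, 48, 94, 101] → cuts [41, 50, 96, 103]
  FykII (TCCC, off=2): starts [61, 78] → cuts [63, 80]

All cut coordinates (distinct, sorted): [3, 12, 27, 41, 50, 54, 63, 71, 80, 83, 96, 103]

Fragment lengths:
  [0,3): 3 bp
  [3,12): 9 bp
  [12,27): 15 bp
  [27,41): 14 bp
  [41,50): 9 bp
  [50,54): 4 bp
  [54,63): 9 bp
  [63,71): 8 bp
  [71,80): 9 bp
  [80,83): 3 bp
  [83,96): 13 bp
  [96,103): 7 bp
  [103,114): 11 bp

[3,3,4,7,8,9,9,9,9,11,13,14,15]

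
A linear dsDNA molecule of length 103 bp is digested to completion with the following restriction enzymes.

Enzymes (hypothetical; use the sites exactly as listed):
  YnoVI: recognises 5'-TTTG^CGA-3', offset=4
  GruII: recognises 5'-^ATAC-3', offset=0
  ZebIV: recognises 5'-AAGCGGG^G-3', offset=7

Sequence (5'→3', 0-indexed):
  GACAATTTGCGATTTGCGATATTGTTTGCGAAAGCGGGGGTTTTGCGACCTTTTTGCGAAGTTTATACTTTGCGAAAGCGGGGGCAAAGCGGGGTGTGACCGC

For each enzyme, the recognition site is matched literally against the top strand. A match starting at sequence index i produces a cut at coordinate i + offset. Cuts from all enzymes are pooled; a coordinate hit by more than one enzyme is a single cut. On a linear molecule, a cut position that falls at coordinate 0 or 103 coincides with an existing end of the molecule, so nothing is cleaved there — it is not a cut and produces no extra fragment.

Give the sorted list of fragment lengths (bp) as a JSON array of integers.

[7,7,8,8,9,10,10,10,11,11,12]

Scan for sites:
  YnoVI (TTTGCGA, off=4): starts [5, 12, 24, 41, 52, 68] → cuts [9, 16, 28, 45, 56, 72]
  GruII (ATAC, off=0): starts [64] → cuts [64]
  ZebIV (AAGCGGGG, off=7): starts [31, 75, 86] → cuts [38, 82, 93]

All cut coordinates (distinct, sorted): [9, 16, 28, 38, 45, 56, 64, 72, 82, 93]

Fragments:
  [0,9): 9 bp
  [9,16): 7 bp
  [16,28): 12 bp
  [28,38): 10 bp
  [38,45): 7 bp
  [45,56): 11 bp
  [56,64): 8 bp
  [64,72): 8 bp
  [72,82): 10 bp
  [82,93): 11 bp
  [93,103): 10 bp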